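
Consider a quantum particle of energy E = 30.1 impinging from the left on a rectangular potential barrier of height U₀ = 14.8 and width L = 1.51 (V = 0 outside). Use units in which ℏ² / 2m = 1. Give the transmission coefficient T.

Above the barrier the interior wavenumber is k₂ = √(2m(E − U₀))/ℏ = 3.912, giving phase k₂L = 5.906.
Matching at both interfaces gives T⁻¹ = 1 + U₀² sin²(k₂L) / [4E(E − U₀)] = 1.016, hence T = 0.984.

T = 0.984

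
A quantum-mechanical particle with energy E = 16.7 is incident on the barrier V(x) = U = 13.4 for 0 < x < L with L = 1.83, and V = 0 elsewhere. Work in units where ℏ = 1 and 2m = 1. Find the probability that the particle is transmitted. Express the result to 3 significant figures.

Above the barrier the interior wavenumber is k₂ = √(2m(E − U))/ℏ = 1.817, giving phase k₂L = 3.324.
Matching at both interfaces gives T⁻¹ = 1 + U² sin²(k₂L) / [4E(E − U)] = 1.027, hence T = 0.974.

T = 0.974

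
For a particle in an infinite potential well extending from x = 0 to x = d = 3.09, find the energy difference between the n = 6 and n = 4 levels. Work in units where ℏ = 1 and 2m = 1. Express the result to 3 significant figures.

ΔE = 20.7

E_n = n²π²ℏ²/(2md²), so ΔE = (6² − 4²) π²ℏ²/(2md²).
ΔE = 20 × π² / (2 × 0.5 × 3.09²) = 20.67.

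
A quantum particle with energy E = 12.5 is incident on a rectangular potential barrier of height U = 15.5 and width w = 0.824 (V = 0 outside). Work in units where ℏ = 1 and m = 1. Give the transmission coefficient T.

E < U: inside the barrier ψ ∝ e^{±κx} with κ = √(2m(U − E))/ℏ = 2.449.
κw = 2.018, sinh(κw) = 3.697.
The exact tunnelling result is T⁻¹ = 1 + U² sinh²(κw) / [4E(U − E)] = 22.89, so T = 0.0437.

T = 0.0437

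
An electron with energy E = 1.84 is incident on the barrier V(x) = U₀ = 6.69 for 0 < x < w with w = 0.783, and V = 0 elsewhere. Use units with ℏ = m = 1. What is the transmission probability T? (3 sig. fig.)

T = 0.0241

E < U₀: inside the barrier ψ ∝ e^{±κx} with κ = √(2m(U₀ − E))/ℏ = 3.114.
κw = 2.439, sinh(κw) = 5.685.
The exact tunnelling result is T⁻¹ = 1 + U₀² sinh²(κw) / [4E(U₀ − E)] = 41.52, so T = 0.0241.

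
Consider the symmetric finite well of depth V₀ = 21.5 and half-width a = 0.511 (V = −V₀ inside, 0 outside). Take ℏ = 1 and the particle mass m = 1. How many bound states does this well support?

The dimensionless depth is z₀ = a√(2mV₀)/ℏ = 0.511 × √(43.00) = 3.351.
The even/odd transcendental equations gain one root per π/2 in z₀, giving N = 1 + ⌊2z₀/π⌋ = 1 + ⌊2.133⌋ = 3.

N = 3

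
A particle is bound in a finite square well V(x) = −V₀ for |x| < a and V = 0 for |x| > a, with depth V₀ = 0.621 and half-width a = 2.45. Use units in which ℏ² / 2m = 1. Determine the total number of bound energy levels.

N = 2

Define the well-strength parameter z₀ = (a/ℏ)√(2mV₀) = 2.45 × √(2·0.5·0.621) = 1.931.
A new bound state (alternating even/odd) appears each time z₀ passes a multiple of π/2, so N = ⌊2z₀/π⌋ + 1 = ⌊1.229⌋ + 1 = 2.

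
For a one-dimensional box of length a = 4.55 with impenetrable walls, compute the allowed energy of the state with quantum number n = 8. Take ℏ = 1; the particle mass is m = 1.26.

Requiring ψ(0) = ψ(a) = 0 quantises k = nπ/a, hence E_n = ℏ²k²/2m = n²π²ℏ²/(2ma²).
E_8 = 8² × π² / (2 × 1.26 × 4.55²) = 12.11.

E = 12.1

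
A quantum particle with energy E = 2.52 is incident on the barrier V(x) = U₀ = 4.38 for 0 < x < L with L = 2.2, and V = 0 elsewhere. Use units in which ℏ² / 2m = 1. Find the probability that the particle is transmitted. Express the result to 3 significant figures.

T = 0.00964

E < U₀: inside the barrier ψ ∝ e^{±κx} with κ = √(2m(U₀ − E))/ℏ = 1.364.
κL = 3.000, sinh(κL) = 10.02.
Matching ψ, ψ′ at both faces gives T = [1 + U₀² sinh²(κL) / (4E(U₀ − E))]⁻¹ = 1/103.8 = 0.00964.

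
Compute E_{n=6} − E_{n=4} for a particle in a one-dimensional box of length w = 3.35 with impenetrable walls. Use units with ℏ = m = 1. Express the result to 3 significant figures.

E_n = n²π²ℏ²/(2mw²), so ΔE = (6² − 4²) π²ℏ²/(2mw²).
ΔE = 20 × π² / (2 × 1 × 3.35²) = 8.794.

ΔE = 8.79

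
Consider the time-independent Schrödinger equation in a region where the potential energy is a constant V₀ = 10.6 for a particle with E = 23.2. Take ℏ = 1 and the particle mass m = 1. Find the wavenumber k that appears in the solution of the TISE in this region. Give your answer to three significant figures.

k = 5.02

With E > V₀ the solution is oscillatory, ψ ∝ e^{±ikx} with k = √(2m(E − V₀))/ℏ.
k = √(2 × 1 × 12.6) = 5.020.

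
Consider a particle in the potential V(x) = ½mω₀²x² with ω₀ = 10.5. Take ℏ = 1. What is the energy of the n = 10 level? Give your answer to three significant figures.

Using E_n = (n + ½)ℏω₀: E_10 = 10.5 × 10.5 = 110.3.

E = 110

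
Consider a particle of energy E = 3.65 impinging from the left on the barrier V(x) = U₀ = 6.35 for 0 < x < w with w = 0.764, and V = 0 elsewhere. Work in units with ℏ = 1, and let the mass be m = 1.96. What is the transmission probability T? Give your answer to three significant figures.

T = 0.0268

E < U₀: inside the barrier ψ ∝ e^{±κx} with κ = √(2m(U₀ − E))/ℏ = 3.253.
κw = 2.486, sinh(κw) = 5.962.
The exact tunnelling result is T⁻¹ = 1 + U₀² sinh²(κw) / [4E(U₀ − E)] = 37.36, so T = 0.0268.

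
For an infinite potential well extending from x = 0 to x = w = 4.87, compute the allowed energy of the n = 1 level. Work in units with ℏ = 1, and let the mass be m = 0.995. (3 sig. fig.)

Requiring ψ(0) = ψ(w) = 0 quantises k = nπ/w, hence E_n = ℏ²k²/2m = n²π²ℏ²/(2mw²).
E_1 = 1² × π² / (2 × 0.995 × 4.87²) = 0.2091.

E = 0.209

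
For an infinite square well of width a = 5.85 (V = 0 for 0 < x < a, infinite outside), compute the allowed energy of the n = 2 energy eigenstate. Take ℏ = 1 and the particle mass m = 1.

Requiring ψ(0) = ψ(a) = 0 quantises k = nπ/a, hence E_n = ℏ²k²/2m = n²π²ℏ²/(2ma²).
E_2 = 2² × π² / (2 × 1 × 5.85²) = 0.5768.

E = 0.577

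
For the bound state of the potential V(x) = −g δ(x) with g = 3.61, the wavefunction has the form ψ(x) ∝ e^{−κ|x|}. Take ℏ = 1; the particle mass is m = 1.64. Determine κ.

κ = 5.92

Integrating the TISE across x = 0 gives the cusp condition ψ'(0⁺) − ψ'(0⁻) = −(2mg/ℏ²)ψ(0).
With ψ ∝ e^{−κ|x|} this yields −2κ = −2mg/ℏ², so κ = mg/ℏ² = 5.920.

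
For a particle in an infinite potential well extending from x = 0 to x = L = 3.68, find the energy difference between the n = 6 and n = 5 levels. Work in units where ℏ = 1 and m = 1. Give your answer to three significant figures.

ΔE = 4.01

E_n = n²π²ℏ²/(2mL²), so ΔE = (6² − 5²) π²ℏ²/(2mL²).
ΔE = 11 × π² / (2 × 1 × 3.68²) = 4.008.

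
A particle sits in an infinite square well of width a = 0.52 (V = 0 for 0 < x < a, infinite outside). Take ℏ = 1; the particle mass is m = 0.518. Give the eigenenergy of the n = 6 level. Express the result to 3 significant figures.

Requiring ψ(0) = ψ(a) = 0 quantises k = nπ/a, hence E_n = ℏ²k²/2m = n²π²ℏ²/(2ma²).
E_6 = 6² × π² / (2 × 0.518 × 0.52²) = 1268.

E = 1270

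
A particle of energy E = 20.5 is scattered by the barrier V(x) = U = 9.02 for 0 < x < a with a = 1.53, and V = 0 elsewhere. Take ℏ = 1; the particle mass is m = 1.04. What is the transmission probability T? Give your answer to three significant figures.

Above the barrier the interior wavenumber is k₂ = √(2m(E − U))/ℏ = 4.887, giving phase k₂a = 7.476.
T = [1 + U² sin²(k₂a) / (4E(E − U))]⁻¹ = 1/1.075 = 0.931.

T = 0.931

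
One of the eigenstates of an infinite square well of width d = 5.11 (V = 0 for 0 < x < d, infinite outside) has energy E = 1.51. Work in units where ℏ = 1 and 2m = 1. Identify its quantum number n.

For an infinite well E_n = n²π²ℏ²/(2md²), so n = (d/πℏ)√(2mE).
n = (5.11/π) × √(2 × 0.5 × 1.51) = 1.999 → n = 2.

n = 2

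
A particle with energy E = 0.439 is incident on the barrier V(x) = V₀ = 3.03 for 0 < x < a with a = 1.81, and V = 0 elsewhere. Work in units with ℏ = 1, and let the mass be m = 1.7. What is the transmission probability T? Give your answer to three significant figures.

T = 0.0000428

Since E < V₀ the interior solution is evanescent with decay constant κ = √(2m(V₀ − E))/ℏ = 2.968.
κa = 5.372, sinh(κa) = 107.7.
The exact tunnelling result is T⁻¹ = 1 + V₀² sinh²(κa) / [4E(V₀ − E)] = 23390, so T = 0.0000428.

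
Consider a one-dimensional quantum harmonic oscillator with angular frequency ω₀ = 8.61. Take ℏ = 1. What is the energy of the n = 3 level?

E = 30.1

Using E_n = (n + ½)ℏω₀: E_3 = 3.5 × 8.61 = 30.14.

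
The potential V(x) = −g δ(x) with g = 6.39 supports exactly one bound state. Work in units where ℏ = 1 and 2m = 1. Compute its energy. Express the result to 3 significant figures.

E = -10.2

For x ≠ 0 the bound state is ψ ∝ e^{−κ|x|}; integrating the TISE across the delta gives the cusp condition 2κ = 2mg/ℏ², so κ = 3.195.
Then E = −ℏ²κ²/(2m) = −mg²/(2ℏ²) = -10.21.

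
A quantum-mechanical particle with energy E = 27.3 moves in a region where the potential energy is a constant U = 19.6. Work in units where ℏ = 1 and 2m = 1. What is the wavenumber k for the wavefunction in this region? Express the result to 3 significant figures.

With E > U the solution is oscillatory, ψ ∝ e^{±ikx} with k = √(2m(E − U))/ℏ.
k = √(2 × 0.5 × 7.7) = 2.775.

k = 2.77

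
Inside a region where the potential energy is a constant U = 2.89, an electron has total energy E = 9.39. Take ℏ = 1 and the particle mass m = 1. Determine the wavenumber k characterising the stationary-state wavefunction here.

k = 3.61

With E > U the solution is oscillatory, ψ ∝ e^{±ikx} with k = √(2m(E − U))/ℏ.
k = √(2 × 1 × 6.5) = 3.606.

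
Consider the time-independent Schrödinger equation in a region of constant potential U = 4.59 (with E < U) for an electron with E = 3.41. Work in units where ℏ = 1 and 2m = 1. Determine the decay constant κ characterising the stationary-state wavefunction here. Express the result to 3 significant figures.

Since E < U the TISE in this region is ψ'' = κ²ψ with κ = √(2m(U − E))/ℏ.
κ = √(2 × 0.5 × 1.18) = 1.086.

κ = 1.09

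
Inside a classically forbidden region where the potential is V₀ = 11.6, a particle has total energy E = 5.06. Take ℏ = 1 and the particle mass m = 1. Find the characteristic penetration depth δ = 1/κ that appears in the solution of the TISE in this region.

Since E < V₀ the TISE in this region is ψ'' = κ²ψ with κ = √(2m(V₀ − E))/ℏ.
κ = √(2 × 1 × 6.54) = 3.617. The penetration depth is δ = 1/κ = 0.277.

δ = 0.277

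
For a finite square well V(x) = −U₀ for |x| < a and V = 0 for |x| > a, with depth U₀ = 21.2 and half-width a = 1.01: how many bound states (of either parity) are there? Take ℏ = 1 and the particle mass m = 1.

Define the well-strength parameter z₀ = (a/ℏ)√(2mU₀) = 1.01 × √(2·1·21.2) = 6.577.
A new bound state (alternating even/odd) appears each time z₀ passes a multiple of π/2, so N = ⌊2z₀/π⌋ + 1 = ⌊4.187⌋ + 1 = 5.

N = 5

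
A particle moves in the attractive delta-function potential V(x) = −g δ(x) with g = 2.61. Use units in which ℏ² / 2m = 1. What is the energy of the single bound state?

E = -1.70

For x ≠ 0 the bound state is ψ ∝ e^{−κ|x|}; integrating the TISE across the delta gives the cusp condition 2κ = 2mg/ℏ², so κ = 1.305.
Then E = −ℏ²κ²/(2m) = −mg²/(2ℏ²) = -1.703.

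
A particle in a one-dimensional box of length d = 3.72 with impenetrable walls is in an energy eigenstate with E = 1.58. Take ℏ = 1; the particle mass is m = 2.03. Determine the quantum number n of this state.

n = 3

For an infinite well E_n = n²π²ℏ²/(2md²), so n = (d/πℏ)√(2mE).
n = (3.72/π) × √(2 × 2.03 × 1.58) = 2.999 → n = 3.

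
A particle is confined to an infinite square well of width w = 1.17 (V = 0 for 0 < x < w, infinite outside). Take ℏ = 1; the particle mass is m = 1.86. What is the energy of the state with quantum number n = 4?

E = 31.0

Requiring ψ(0) = ψ(w) = 0 quantises k = nπ/w, hence E_n = ℏ²k²/2m = n²π²ℏ²/(2mw²).
E_4 = 4² × π² / (2 × 1.86 × 1.17²) = 31.01.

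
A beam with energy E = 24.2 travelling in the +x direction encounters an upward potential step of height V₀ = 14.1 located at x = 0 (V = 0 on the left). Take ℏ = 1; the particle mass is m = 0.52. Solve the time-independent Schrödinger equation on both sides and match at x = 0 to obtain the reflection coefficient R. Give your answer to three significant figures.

The wavenumbers are k₁ = √(2mE)/ℏ = 5.017 on the left and k₂ = √(2m(E − V₀))/ℏ = 3.241 on the right.
Matching ψ and ψ′ at x = 0 gives r = (k₁ − k₂)/(k₁ + k₂), so R = r² = 0.04624 and T = 1 − R = 0.9538.

R = 0.0462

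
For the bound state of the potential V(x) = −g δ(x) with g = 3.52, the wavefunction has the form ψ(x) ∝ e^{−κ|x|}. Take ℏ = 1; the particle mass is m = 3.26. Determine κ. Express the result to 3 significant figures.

κ = 11.5

Integrating the TISE across x = 0 gives the cusp condition ψ'(0⁺) − ψ'(0⁻) = −(2mg/ℏ²)ψ(0).
With ψ ∝ e^{−κ|x|} this yields −2κ = −2mg/ℏ², so κ = mg/ℏ² = 11.48.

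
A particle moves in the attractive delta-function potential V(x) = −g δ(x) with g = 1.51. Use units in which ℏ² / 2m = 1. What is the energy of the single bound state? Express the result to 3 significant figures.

The bound state is ψ(x) = √κ e^{−κ|x|}. The derivative jump ψ'(0⁺) − ψ'(0⁻) = −(2mg/ℏ²)ψ(0) fixes κ = mg/ℏ² = 0.7550.
Then E = −ℏ²κ²/(2m) = −mg²/(2ℏ²) = -0.5700.

E = -0.570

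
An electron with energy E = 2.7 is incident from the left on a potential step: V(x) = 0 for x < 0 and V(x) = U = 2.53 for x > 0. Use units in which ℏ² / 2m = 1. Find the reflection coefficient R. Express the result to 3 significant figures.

On each side the TISE gives plane waves with k = √(2m(E − V))/ℏ: k₁ = √(2·½·2.7) = 1.643, k₂ = √(2·½·0.17) = 0.4123.
Matching ψ and ψ′ at x = 0 gives r = (k₁ − k₂)/(k₁ + k₂), so R = r² = 0.3586 and T = 1 − R = 0.6414.

R = 0.359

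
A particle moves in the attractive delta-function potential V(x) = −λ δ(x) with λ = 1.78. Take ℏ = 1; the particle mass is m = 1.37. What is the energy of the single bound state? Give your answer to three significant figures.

For x ≠ 0 the bound state is ψ ∝ e^{−κ|x|}; integrating the TISE across the delta gives the cusp condition 2κ = 2mλ/ℏ², so κ = 2.439.
Then E = −ℏ²κ²/(2m) = −mλ²/(2ℏ²) = -2.170.

E = -2.17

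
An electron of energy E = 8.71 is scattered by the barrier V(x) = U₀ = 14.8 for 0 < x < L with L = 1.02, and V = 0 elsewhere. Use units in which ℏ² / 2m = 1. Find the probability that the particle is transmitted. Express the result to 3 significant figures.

E < U₀: inside the barrier ψ ∝ e^{±κx} with κ = √(2m(U₀ − E))/ℏ = 2.468.
κL = 2.517, sinh(κL) = 6.156.
The exact tunnelling result is T⁻¹ = 1 + U₀² sinh²(κL) / [4E(U₀ − E)] = 40.13, so T = 0.0249.

T = 0.0249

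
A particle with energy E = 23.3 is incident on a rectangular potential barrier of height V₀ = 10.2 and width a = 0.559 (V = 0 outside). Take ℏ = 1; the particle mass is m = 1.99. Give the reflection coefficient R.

R = 0.0493

Above the barrier the interior wavenumber is k₂ = √(2m(E − V₀))/ℏ = 7.221, giving phase k₂a = 4.036.
T = [1 + V₀² sin²(k₂a) / (4E(E − V₀))]⁻¹ = 1/1.052 = 0.951.
R = 1 − T = 0.0493.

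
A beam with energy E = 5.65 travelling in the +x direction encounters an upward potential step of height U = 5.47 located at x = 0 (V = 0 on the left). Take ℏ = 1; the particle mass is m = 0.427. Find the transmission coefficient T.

T = 0.514

On each side the TISE gives plane waves with k = √(2m(E − V))/ℏ: k₁ = √(2·0.427·5.65) = 2.197, k₂ = √(2·0.427·0.18) = 0.3921.
Matching ψ and ψ′ at x = 0 gives r = (k₁ − k₂)/(k₁ + k₂), so R = r² = 0.4859 and T = 1 − R = 0.5141.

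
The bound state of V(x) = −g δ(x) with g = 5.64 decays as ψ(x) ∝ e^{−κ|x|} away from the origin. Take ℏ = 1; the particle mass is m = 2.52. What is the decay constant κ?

κ = 14.2

Integrating the TISE across x = 0 gives the cusp condition ψ'(0⁺) − ψ'(0⁻) = −(2mg/ℏ²)ψ(0).
With ψ ∝ e^{−κ|x|} this yields −2κ = −2mg/ℏ², so κ = mg/ℏ² = 14.21.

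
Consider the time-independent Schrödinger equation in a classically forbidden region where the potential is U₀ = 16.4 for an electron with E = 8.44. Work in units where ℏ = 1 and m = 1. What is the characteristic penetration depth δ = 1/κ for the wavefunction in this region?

δ = 0.251

Since E < U₀ the TISE in this region is ψ'' = κ²ψ with κ = √(2m(U₀ − E))/ℏ.
κ = √(2 × 1 × 7.96) = 3.990. The penetration depth is δ = 1/κ = 0.251.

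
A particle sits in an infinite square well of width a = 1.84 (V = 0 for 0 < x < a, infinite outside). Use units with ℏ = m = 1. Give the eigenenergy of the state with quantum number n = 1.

E = 1.46

Requiring ψ(0) = ψ(a) = 0 quantises k = nπ/a, hence E_n = ℏ²k²/2m = n²π²ℏ²/(2ma²).
E_1 = 1² × π² / (2 × 1 × 1.84²) = 1.458.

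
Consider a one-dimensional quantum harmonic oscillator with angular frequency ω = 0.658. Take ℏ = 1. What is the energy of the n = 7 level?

E = 4.94

Using E_n = (n + ½)ℏω: E_7 = 7.5 × 0.658 = 4.935.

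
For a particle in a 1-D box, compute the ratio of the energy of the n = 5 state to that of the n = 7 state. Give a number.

E_n = n²π²ℏ²/(2mL²) so the ratio is n₂²/n₁² = 25/49 = 0.510204.

0.510204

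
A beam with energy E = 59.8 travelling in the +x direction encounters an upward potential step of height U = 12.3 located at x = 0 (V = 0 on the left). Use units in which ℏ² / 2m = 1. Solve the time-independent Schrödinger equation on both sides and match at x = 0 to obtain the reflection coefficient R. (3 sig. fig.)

R = 0.00331

On each side the TISE gives plane waves with k = √(2m(E − V))/ℏ: k₁ = √(2·½·59.8) = 7.733, k₂ = √(2·½·47.5) = 6.892.
Matching ψ and ψ′ at x = 0 gives r = (k₁ − k₂)/(k₁ + k₂), so R = r² = 0.003307 and T = 1 − R = 0.9967.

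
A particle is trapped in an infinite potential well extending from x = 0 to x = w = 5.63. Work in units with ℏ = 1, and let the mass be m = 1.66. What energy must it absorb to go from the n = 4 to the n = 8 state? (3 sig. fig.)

E_n = n²π²ℏ²/(2mw²), so ΔE = (8² − 4²) π²ℏ²/(2mw²).
ΔE = 48 × π² / (2 × 1.66 × 5.63²) = 4.502.

ΔE = 4.50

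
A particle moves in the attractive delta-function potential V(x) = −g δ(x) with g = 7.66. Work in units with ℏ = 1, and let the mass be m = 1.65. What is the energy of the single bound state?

E = -48.4

The bound state is ψ(x) = √κ e^{−κ|x|}. The derivative jump ψ'(0⁺) − ψ'(0⁻) = −(2mg/ℏ²)ψ(0) fixes κ = mg/ℏ² = 12.64.
Then E = −ℏ²κ²/(2m) = −mg²/(2ℏ²) = -48.41.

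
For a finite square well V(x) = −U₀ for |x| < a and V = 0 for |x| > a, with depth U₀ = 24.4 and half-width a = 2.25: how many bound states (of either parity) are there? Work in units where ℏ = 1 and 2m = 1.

N = 8

The dimensionless depth is z₀ = a√(2mU₀)/ℏ = 2.25 × √(24.40) = 11.11.
The even/odd transcendental equations gain one root per π/2 in z₀, giving N = 1 + ⌊2z₀/π⌋ = 1 + ⌊7.076⌋ = 8.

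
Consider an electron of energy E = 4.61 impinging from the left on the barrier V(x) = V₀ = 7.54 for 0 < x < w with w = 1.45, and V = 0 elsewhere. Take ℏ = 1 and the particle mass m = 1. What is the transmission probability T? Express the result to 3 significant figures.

Since E < V₀ the interior solution is evanescent with decay constant κ = √(2m(V₀ − E))/ℏ = 2.421.
κw = 3.510, sinh(κw) = 16.71.
The exact tunnelling result is T⁻¹ = 1 + V₀² sinh²(κw) / [4E(V₀ − E)] = 294.8, so T = 0.00339.

T = 0.00339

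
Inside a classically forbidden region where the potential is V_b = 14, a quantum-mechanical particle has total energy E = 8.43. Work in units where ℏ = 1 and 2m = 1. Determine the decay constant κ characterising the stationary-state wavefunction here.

κ = 2.36

Since E < V_b the TISE in this region is ψ'' = κ²ψ with κ = √(2m(V_b − E))/ℏ.
κ = √(2 × 0.5 × 5.57) = 2.360.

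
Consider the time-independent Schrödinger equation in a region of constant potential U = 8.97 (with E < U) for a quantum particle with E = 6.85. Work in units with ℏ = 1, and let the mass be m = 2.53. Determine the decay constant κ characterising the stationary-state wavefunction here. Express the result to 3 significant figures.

Since E < U the TISE in this region is ψ'' = κ²ψ with κ = √(2m(U − E))/ℏ.
κ = √(2 × 2.53 × 2.12) = 3.275.

κ = 3.28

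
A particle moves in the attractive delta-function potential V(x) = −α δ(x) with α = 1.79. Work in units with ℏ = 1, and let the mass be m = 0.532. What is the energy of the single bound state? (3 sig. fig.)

E = -0.852

For x ≠ 0 the bound state is ψ ∝ e^{−κ|x|}; integrating the TISE across the delta gives the cusp condition 2κ = 2mα/ℏ², so κ = 0.9523.
Then E = −ℏ²κ²/(2m) = −mα²/(2ℏ²) = -0.8523.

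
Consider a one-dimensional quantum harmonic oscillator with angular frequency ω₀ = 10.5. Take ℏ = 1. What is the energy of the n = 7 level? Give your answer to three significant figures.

Using E_n = (n + ½)ℏω₀: E_7 = 7.5 × 10.5 = 78.75.

E = 78.8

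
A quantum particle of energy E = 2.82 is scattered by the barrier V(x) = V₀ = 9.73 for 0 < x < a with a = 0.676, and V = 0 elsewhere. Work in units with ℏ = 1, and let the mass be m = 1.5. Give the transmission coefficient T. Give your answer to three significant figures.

E < V₀: inside the barrier ψ ∝ e^{±κx} with κ = √(2m(V₀ − E))/ℏ = 4.553.
κa = 3.078, sinh(κa) = 10.83.
The exact tunnelling result is T⁻¹ = 1 + V₀² sinh²(κa) / [4E(V₀ − E)] = 143.5, so T = 0.00697.

T = 0.00697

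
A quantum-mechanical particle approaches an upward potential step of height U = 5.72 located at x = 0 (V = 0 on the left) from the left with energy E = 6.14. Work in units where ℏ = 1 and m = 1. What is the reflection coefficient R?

On each side the TISE gives plane waves with k = √(2m(E − V))/ℏ: k₁ = √(2·1·6.14) = 3.504, k₂ = √(2·1·0.42) = 0.9165.
Matching ψ and ψ′ at x = 0 gives r = (k₁ − k₂)/(k₁ + k₂), so R = r² = 0.3426 and T = 1 − R = 0.6574.

R = 0.343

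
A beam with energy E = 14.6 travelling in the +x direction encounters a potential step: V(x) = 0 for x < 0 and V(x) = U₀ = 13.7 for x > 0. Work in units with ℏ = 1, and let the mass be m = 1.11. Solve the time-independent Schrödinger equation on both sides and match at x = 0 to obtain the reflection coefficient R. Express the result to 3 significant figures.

R = 0.363

On each side the TISE gives plane waves with k = √(2m(E − V))/ℏ: k₁ = √(2·1.11·14.6) = 5.693, k₂ = √(2·1.11·0.9) = 1.414.
Matching ψ and ψ′ at x = 0 gives r = (k₁ − k₂)/(k₁ + k₂), so R = r² = 0.3626 and T = 1 − R = 0.6374.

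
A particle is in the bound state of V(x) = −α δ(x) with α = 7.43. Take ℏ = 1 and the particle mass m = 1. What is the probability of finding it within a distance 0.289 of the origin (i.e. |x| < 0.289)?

P = 0.986

The normalised bound state is ψ = √κ e^{−κ|x|} with κ = mα/ℏ² = 7.430.
P(|x| < d) = ∫_{−d}^{d} κ e^{−2κ|x|} dx = 1 − e^{−2κd} = 1 − e^{−4.295} = 0.9864.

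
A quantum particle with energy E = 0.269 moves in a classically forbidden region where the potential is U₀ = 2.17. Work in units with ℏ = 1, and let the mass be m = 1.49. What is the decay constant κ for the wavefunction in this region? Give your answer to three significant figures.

κ = 2.38

Since E < U₀ the TISE in this region is ψ'' = κ²ψ with κ = √(2m(U₀ − E))/ℏ.
κ = √(2 × 1.49 × 1.901) = 2.380.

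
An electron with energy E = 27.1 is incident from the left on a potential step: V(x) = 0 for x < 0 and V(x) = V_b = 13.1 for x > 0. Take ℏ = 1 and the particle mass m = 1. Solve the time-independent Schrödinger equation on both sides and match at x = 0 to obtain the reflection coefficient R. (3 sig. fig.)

R = 0.0268

On each side the TISE gives plane waves with k = √(2m(E − V))/ℏ: k₁ = √(2·1·27.1) = 7.362, k₂ = √(2·1·14) = 5.292.
Matching ψ and ψ′ at x = 0 gives r = (k₁ − k₂)/(k₁ + k₂), so R = r² = 0.02678 and T = 1 − R = 0.9732.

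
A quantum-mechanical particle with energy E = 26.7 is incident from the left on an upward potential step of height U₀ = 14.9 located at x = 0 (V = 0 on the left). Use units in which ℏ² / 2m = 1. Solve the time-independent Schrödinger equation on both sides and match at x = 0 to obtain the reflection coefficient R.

On each side the TISE gives plane waves with k = √(2m(E − V))/ℏ: k₁ = √(2·½·26.7) = 5.167, k₂ = √(2·½·11.8) = 3.435.
Matching ψ and ψ′ at x = 0 gives r = (k₁ − k₂)/(k₁ + k₂), so R = r² = 0.04054 and T = 1 − R = 0.9595.

R = 0.0405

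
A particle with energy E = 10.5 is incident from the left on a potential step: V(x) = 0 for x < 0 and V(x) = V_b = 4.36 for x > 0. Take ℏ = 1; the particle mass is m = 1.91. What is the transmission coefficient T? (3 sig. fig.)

T = 0.982

On each side the TISE gives plane waves with k = √(2m(E − V))/ℏ: k₁ = √(2·1.91·10.5) = 6.333, k₂ = √(2·1.91·6.14) = 4.843.
Continuity of ψ and ψ′ at the step yields the reflection amplitude r = (k₁ − k₂)/(k₁ + k₂) = 0.1333; thus R = |r|² = 0.01778, T = 0.9822.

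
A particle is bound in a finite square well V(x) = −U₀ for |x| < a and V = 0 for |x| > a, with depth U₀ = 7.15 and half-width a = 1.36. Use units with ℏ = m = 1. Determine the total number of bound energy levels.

N = 4

The dimensionless depth is z₀ = a√(2mU₀)/ℏ = 1.36 × √(14.30) = 5.143.
A new bound state (alternating even/odd) appears each time z₀ passes a multiple of π/2, so N = ⌊2z₀/π⌋ + 1 = ⌊3.274⌋ + 1 = 4.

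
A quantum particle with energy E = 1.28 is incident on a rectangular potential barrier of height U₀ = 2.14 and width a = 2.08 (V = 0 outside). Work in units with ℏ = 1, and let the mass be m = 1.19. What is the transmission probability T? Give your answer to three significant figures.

T = 0.00996

Since E < U₀ the interior solution is evanescent with decay constant κ = √(2m(U₀ − E))/ℏ = 1.431.
κa = 2.976, sinh(κa) = 9.777.
The exact tunnelling result is T⁻¹ = 1 + U₀² sinh²(κa) / [4E(U₀ − E)] = 100.4, so T = 0.00996.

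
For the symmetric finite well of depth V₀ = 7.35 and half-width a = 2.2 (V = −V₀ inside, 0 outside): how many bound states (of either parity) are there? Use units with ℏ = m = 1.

The dimensionless depth is z₀ = a√(2mV₀)/ℏ = 2.2 × √(14.70) = 8.435.
The even/odd transcendental equations gain one root per π/2 in z₀, giving N = 1 + ⌊2z₀/π⌋ = 1 + ⌊5.370⌋ = 6.

N = 6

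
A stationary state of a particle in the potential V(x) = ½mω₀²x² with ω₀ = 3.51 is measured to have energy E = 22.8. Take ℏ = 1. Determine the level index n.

Invert E_n = (n + ½)ℏω₀: n = E/ℏω₀ − ½ = 5.996, so n = 6.

n = 6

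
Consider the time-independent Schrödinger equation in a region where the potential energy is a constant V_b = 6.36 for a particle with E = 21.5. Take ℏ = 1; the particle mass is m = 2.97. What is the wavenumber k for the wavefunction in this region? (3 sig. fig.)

k = 9.48

With E > V_b the solution is oscillatory, ψ ∝ e^{±ikx} with k = √(2m(E − V_b))/ℏ.
k = √(2 × 2.97 × 15.14) = 9.483.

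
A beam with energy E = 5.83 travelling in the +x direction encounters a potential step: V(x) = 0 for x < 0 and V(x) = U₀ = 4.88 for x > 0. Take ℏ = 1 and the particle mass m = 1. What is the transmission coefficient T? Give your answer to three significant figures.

The wavenumbers are k₁ = √(2mE)/ℏ = 3.415 on the left and k₂ = √(2m(E − U₀))/ℏ = 1.378 on the right.
Continuity of ψ and ψ′ at the step yields the reflection amplitude r = (k₁ − k₂)/(k₁ + k₂) = 0.4248; thus R = |r|² = 0.1805, T = 0.8195.

T = 0.820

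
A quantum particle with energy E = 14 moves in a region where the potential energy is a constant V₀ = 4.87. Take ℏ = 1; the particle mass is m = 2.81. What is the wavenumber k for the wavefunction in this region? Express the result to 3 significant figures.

With E > V₀ the solution is oscillatory, ψ ∝ e^{±ikx} with k = √(2m(E − V₀))/ℏ.
k = √(2 × 2.81 × 9.13) = 7.163.

k = 7.16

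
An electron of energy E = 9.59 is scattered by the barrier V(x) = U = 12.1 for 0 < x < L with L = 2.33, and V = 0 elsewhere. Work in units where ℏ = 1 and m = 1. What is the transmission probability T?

E < U: inside the barrier ψ ∝ e^{±κx} with κ = √(2m(U − E))/ℏ = 2.241.
κL = 5.220, sinh(κL) = 92.51.
Matching ψ, ψ′ at both faces gives T = [1 + U² sinh²(κL) / (4E(U − E))]⁻¹ = 1/13010 = 0.0000768.

T = 0.0000768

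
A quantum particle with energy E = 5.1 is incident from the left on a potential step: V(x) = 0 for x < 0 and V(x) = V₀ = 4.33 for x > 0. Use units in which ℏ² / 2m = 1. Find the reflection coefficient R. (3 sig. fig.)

The wavenumbers are k₁ = √(2mE)/ℏ = 2.258 on the left and k₂ = √(2m(E − V₀))/ℏ = 0.8775 on the right.
Continuity of ψ and ψ′ at the step yields the reflection amplitude r = (k₁ − k₂)/(k₁ + k₂) = 0.4403; thus R = |r|² = 0.1939, T = 0.8061.

R = 0.194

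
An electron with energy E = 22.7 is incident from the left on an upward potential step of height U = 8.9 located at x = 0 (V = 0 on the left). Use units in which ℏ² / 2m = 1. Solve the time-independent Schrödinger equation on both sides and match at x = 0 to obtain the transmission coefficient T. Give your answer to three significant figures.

The wavenumbers are k₁ = √(2mE)/ℏ = 4.764 on the left and k₂ = √(2m(E − U))/ℏ = 3.715 on the right.
Matching ψ and ψ′ at x = 0 gives r = (k₁ − k₂)/(k₁ + k₂), so R = r² = 0.01532 and T = 1 − R = 0.9847.

T = 0.985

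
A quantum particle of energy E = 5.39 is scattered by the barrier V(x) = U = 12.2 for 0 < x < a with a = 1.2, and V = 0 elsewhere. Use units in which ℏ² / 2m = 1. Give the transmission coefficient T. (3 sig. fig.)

T = 0.00749

E < U: inside the barrier ψ ∝ e^{±κx} with κ = √(2m(U − E))/ℏ = 2.610.
κa = 3.132, sinh(κa) = 11.43.
The exact tunnelling result is T⁻¹ = 1 + U² sinh²(κa) / [4E(U − E)] = 133.5, so T = 0.00749.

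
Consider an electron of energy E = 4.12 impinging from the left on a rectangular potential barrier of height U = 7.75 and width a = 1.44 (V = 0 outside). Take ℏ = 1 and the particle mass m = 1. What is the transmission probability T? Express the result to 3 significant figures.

Since E < U the interior solution is evanescent with decay constant κ = √(2m(U − E))/ℏ = 2.694.
κa = 3.880, sinh(κa) = 24.20.
The exact tunnelling result is T⁻¹ = 1 + U² sinh²(κa) / [4E(U − E)] = 589.1, so T = 0.00170.

T = 0.00170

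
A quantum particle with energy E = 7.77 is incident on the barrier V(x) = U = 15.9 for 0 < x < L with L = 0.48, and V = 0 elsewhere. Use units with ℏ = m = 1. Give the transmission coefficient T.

E < U: inside the barrier ψ ∝ e^{±κx} with κ = √(2m(U − E))/ℏ = 4.032.
κL = 1.936, sinh(κL) = 3.392.
The exact tunnelling result is T⁻¹ = 1 + U² sinh²(κL) / [4E(U − E)] = 12.51, so T = 0.0799.

T = 0.0799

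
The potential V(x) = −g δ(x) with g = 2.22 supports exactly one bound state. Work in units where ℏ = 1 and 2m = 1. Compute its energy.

The bound state is ψ(x) = √κ e^{−κ|x|}. The derivative jump ψ'(0⁺) − ψ'(0⁻) = −(2mg/ℏ²)ψ(0) fixes κ = mg/ℏ² = 1.110.
Then E = −ℏ²κ²/(2m) = −mg²/(2ℏ²) = -1.232.

E = -1.23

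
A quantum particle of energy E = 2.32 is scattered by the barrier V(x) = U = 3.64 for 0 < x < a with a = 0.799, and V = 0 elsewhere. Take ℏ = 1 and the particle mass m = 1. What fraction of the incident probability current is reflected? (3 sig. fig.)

Since E < U the interior solution is evanescent with decay constant κ = √(2m(U − E))/ℏ = 1.625.
κa = 1.298, sinh(κa) = 1.695.
The exact tunnelling result is T⁻¹ = 1 + U² sinh²(κa) / [4E(U − E)] = 4.107, so T = 0.243.
R = 1 − T = 0.757.

R = 0.757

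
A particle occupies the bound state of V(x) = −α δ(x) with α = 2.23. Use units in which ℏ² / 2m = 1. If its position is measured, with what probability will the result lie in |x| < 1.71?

The normalised bound state is ψ = √κ e^{−κ|x|} with κ = mα/ℏ² = 1.115.
P(|x| < d) = ∫_{−d}^{d} κ e^{−2κ|x|} dx = 1 − e^{−2κd} = 1 − e^{−3.813} = 0.9779.

P = 0.978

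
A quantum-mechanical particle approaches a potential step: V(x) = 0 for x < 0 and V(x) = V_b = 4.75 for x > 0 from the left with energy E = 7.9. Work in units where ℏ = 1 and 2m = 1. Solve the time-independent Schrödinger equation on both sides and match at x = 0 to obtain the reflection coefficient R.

On each side the TISE gives plane waves with k = √(2m(E − V))/ℏ: k₁ = √(2·½·7.9) = 2.811, k₂ = √(2·½·3.15) = 1.775.
Continuity of ψ and ψ′ at the step yields the reflection amplitude r = (k₁ − k₂)/(k₁ + k₂) = 0.2259; thus R = |r|² = 0.05103, T = 0.9490.

R = 0.0510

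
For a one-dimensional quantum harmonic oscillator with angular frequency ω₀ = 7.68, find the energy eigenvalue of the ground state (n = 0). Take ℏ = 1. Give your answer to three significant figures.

E = 3.84

Using E_n = (n + ½)ℏω₀: E_0 = 0.5 × 7.68 = 3.840.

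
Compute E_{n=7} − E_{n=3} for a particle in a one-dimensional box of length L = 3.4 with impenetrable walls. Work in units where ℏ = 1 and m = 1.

E_n = n²π²ℏ²/(2mL²), so ΔE = (7² − 3²) π²ℏ²/(2mL²).
ΔE = 40 × π² / (2 × 1 × 3.4²) = 17.08.

ΔE = 17.1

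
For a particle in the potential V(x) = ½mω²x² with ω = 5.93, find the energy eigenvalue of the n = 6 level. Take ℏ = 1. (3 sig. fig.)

The oscillator eigenvalues are E_n = ℏω(n + ½), so E_6 = 5.93 × 6.5 = 38.55.

E = 38.5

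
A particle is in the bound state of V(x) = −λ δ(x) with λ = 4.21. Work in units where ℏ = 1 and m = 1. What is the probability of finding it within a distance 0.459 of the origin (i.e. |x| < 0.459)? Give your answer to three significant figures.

The normalised bound state is ψ = √κ e^{−κ|x|} with κ = mλ/ℏ² = 4.210.
P(|x| < d) = ∫_{−d}^{d} κ e^{−2κ|x|} dx = 1 − e^{−2κd} = 1 − e^{−3.865} = 0.9790.

P = 0.979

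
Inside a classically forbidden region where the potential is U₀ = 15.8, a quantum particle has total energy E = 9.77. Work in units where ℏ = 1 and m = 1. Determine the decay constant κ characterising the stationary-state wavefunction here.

Since E < U₀ the TISE in this region is ψ'' = κ²ψ with κ = √(2m(U₀ − E))/ℏ.
κ = √(2 × 1 × 6.03) = 3.473.

κ = 3.47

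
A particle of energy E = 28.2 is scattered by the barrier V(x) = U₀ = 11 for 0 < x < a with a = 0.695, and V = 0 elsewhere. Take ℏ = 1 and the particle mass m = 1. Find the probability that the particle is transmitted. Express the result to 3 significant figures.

Above the barrier the interior wavenumber is k₂ = √(2m(E − U₀))/ℏ = 5.865, giving phase k₂a = 4.076.
T = [1 + U₀² sin²(k₂a) / (4E(E − U₀))]⁻¹ = 1/1.040 = 0.961.

T = 0.961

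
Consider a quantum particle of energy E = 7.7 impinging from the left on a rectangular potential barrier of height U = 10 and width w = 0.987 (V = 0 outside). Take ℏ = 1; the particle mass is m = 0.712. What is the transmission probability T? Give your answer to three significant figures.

T = 0.0777

Since E < U the interior solution is evanescent with decay constant κ = √(2m(U − E))/ℏ = 1.810.
κw = 1.786, sinh(κw) = 2.900.
Matching ψ, ψ′ at both faces gives T = [1 + U² sinh²(κw) / (4E(U − E))]⁻¹ = 1/12.87 = 0.0777.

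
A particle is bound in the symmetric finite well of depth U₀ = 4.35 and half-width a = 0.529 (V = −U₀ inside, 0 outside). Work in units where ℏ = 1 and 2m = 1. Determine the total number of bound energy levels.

Define the well-strength parameter z₀ = (a/ℏ)√(2mU₀) = 0.529 × √(2·0.5·4.35) = 1.103.
A new bound state (alternating even/odd) appears each time z₀ passes a multiple of π/2, so N = ⌊2z₀/π⌋ + 1 = ⌊0.7024⌋ + 1 = 1.

N = 1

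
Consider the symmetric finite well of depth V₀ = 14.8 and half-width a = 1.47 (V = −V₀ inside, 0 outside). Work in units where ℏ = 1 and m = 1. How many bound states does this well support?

The dimensionless depth is z₀ = a√(2mV₀)/ℏ = 1.47 × √(29.60) = 7.998.
The even/odd transcendental equations gain one root per π/2 in z₀, giving N = 1 + ⌊2z₀/π⌋ = 1 + ⌊5.091⌋ = 6.

N = 6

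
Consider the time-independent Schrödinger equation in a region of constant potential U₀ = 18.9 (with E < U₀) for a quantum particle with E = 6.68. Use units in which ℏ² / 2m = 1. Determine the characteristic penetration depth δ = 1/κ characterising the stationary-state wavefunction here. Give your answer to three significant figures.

Since E < U₀ the TISE in this region is ψ'' = κ²ψ with κ = √(2m(U₀ − E))/ℏ.
κ = √(2 × 0.5 × 12.22) = 3.496. The penetration depth is δ = 1/κ = 0.286.

δ = 0.286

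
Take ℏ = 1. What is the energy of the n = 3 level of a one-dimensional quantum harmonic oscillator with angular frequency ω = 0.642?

E = 2.25

Using E_n = (n + ½)ℏω: E_3 = 3.5 × 0.642 = 2.247.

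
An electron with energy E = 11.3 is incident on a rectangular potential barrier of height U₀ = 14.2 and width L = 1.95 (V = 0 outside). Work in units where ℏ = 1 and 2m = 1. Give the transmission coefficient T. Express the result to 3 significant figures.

T = 0.00339

Since E < U₀ the interior solution is evanescent with decay constant κ = √(2m(U₀ − E))/ℏ = 1.703.
κL = 3.321, sinh(κL) = 13.82.
Matching ψ, ψ′ at both faces gives T = [1 + U₀² sinh²(κL) / (4E(U₀ − E))]⁻¹ = 1/294.9 = 0.00339.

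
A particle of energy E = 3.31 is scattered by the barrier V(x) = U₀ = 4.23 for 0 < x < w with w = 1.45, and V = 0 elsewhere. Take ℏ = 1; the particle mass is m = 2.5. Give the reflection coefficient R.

R = 0.995

E < U₀: inside the barrier ψ ∝ e^{±κx} with κ = √(2m(U₀ − E))/ℏ = 2.145.
κw = 3.110, sinh(κw) = 11.19.
Matching ψ, ψ′ at both faces gives T = [1 + U₀² sinh²(κw) / (4E(U₀ − E))]⁻¹ = 1/184.8 = 0.00541.
R = 1 − T = 0.995.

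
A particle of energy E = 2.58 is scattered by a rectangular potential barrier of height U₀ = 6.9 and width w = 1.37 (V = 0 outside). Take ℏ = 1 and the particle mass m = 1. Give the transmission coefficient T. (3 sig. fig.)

E < U₀: inside the barrier ψ ∝ e^{±κx} with κ = √(2m(U₀ − E))/ℏ = 2.939.
κw = 4.027, sinh(κw) = 28.04.
Matching ψ, ψ′ at both faces gives T = [1 + U₀² sinh²(κw) / (4E(U₀ − E))]⁻¹ = 1/840.4 = 0.00119.

T = 0.00119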